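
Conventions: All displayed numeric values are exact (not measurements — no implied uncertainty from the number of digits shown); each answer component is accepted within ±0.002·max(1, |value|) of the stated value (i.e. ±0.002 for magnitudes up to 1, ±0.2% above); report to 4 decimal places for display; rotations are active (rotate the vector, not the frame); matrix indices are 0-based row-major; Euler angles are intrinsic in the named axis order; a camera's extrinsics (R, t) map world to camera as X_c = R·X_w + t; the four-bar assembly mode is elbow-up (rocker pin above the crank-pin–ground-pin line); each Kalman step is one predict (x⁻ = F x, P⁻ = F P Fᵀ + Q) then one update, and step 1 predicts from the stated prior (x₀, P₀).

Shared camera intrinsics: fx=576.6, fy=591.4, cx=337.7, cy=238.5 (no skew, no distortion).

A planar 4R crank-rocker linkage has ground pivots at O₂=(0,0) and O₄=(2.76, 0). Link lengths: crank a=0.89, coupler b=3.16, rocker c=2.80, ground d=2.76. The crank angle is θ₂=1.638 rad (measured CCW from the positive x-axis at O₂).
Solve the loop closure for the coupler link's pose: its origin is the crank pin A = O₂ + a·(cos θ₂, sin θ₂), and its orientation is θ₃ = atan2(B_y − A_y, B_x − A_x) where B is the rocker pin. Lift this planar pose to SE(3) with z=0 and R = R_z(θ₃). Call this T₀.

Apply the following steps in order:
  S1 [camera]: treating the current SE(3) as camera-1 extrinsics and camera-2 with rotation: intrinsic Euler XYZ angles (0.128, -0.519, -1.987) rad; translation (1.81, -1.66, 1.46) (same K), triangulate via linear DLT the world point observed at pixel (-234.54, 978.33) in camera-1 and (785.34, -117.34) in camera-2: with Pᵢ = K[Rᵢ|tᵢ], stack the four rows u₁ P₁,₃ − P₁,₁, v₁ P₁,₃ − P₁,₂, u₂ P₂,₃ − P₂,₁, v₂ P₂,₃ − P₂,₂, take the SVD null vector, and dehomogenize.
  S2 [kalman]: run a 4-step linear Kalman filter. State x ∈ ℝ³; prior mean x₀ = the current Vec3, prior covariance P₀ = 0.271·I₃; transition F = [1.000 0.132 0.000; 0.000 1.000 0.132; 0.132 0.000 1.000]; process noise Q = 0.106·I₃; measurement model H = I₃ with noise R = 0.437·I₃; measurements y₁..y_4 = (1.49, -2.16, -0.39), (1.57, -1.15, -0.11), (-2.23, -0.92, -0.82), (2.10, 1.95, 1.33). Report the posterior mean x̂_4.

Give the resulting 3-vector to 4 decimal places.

source (fourbar_fk): coupler pose = R=[0.7998 -0.6002 0.0000; 0.6002 0.7998 0.0000; 0.0000 0.0000 1.0000], t=(-0.0598, 0.8880, 0.0000)
after S1 (triangulate): (-0.5259, 0.7681, 0.9486)
after S2 (kf_track): (0.5825, 0.3236, 0.4916)

result = (0.5825, 0.3236, 0.4916)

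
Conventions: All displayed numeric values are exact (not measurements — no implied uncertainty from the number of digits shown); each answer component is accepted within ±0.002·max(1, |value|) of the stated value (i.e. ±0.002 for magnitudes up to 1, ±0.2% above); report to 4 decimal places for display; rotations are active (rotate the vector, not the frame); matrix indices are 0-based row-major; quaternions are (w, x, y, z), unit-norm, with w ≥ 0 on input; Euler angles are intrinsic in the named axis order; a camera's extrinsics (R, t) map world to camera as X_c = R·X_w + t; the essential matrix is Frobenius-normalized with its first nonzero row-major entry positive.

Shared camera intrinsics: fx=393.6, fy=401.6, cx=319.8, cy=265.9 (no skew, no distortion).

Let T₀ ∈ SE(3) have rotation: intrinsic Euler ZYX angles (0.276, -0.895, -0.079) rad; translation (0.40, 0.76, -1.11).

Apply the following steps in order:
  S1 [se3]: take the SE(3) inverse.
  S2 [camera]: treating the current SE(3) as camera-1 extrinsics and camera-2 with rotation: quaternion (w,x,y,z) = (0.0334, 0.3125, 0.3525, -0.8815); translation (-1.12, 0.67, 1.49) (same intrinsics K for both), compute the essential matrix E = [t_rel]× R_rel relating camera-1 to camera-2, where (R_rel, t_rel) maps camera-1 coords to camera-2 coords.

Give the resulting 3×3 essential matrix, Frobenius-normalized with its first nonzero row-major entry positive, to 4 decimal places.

after S1 (invert_se3): R=[0.6018 0.1705 0.7802; -0.2124 0.9759 -0.0494; -0.7698 -0.1360 0.6236], t=(0.4957, -0.7115, 1.1035)
after S2 (essential): [0.0555 -0.1887 0.5400; -0.1069 -0.1465 0.3887; 0.6951 0.0387 0.0331]

matrix = [0.0555 -0.1887 0.5400; -0.1069 -0.1465 0.3887; 0.6951 0.0387 0.0331]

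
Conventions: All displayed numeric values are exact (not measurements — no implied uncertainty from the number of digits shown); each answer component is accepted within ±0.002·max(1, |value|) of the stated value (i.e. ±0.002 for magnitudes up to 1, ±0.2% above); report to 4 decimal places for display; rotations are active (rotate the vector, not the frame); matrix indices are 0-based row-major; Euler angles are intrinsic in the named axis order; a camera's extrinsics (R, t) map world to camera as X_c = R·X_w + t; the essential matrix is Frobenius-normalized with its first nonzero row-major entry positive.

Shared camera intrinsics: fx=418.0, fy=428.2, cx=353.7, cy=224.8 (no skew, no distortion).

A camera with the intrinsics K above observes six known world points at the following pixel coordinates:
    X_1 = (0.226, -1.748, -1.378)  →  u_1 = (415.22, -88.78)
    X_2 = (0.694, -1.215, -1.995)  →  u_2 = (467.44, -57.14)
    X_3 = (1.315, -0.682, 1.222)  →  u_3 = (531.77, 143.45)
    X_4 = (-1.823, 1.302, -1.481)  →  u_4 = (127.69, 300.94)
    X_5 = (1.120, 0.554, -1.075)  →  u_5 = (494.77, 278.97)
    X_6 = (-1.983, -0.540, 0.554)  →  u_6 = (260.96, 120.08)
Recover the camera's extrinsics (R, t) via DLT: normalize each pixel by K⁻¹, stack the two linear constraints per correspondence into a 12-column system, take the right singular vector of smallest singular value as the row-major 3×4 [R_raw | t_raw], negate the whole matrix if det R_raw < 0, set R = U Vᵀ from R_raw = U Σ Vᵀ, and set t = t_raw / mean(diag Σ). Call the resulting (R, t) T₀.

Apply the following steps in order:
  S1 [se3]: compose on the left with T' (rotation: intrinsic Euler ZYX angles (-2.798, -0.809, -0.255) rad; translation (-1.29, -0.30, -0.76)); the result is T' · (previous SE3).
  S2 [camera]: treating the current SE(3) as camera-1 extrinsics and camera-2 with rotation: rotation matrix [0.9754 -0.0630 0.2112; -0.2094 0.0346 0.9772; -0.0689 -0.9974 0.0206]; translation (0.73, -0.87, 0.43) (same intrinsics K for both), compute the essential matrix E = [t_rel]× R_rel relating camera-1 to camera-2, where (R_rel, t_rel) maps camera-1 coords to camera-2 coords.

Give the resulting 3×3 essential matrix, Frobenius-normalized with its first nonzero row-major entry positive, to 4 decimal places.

source (pnp_recover): camera pose = R=[0.9349 -0.1391 0.3264; 0.1686 0.9836 -0.0636; -0.3122 0.1145 0.9431], t=(0.4000, -0.4200, 4.3200)
after S1 (compose_se3): R=[-0.8140 0.3272 0.4800; -0.3808 -0.9245 -0.0156; 0.4386 -0.1955 0.8771], t=(1.6005, 0.0085, 2.4879)
after S2 (essential): [0.1365 -0.6670 -0.1819; -0.0353 -0.0781 0.0336; -0.4618 -0.2200 0.4830]

matrix = [0.1365 -0.6670 -0.1819; -0.0353 -0.0781 0.0336; -0.4618 -0.2200 0.4830]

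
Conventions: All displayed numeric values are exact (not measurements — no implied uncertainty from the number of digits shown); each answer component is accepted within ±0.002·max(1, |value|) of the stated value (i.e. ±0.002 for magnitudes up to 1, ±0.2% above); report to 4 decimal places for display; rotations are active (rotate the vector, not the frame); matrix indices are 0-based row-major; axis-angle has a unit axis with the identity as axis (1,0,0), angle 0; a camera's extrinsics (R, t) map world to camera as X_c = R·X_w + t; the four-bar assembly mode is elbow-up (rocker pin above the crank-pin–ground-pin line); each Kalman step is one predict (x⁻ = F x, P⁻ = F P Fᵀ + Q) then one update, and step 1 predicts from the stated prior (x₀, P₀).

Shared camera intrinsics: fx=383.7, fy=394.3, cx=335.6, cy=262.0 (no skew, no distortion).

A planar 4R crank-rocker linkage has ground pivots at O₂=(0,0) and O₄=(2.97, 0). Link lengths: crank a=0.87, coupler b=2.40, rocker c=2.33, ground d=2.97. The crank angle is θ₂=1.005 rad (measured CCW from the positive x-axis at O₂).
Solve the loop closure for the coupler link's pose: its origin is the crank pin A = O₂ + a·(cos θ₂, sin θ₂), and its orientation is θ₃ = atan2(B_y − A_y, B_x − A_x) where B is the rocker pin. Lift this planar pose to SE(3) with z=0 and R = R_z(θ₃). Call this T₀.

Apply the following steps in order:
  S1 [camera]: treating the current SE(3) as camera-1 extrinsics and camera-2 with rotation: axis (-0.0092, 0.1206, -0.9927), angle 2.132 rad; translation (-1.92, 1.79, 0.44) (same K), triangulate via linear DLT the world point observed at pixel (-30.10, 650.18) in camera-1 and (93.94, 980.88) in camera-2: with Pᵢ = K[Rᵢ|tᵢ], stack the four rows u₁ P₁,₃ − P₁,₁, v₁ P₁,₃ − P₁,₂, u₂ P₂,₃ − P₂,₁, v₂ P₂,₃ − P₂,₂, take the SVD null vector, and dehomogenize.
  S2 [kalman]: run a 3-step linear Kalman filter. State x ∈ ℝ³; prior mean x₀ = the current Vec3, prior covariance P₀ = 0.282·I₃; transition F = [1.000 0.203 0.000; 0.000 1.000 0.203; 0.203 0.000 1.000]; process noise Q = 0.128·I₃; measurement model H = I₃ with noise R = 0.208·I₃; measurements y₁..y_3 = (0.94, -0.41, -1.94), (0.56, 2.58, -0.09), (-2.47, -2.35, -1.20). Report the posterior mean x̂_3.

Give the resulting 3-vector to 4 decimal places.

result = (-1.1020, -0.8014, -0.9928)

source (fourbar_fk): coupler pose = R=[0.7782 -0.6280 0.0000; 0.6280 0.7782 0.0000; 0.0000 0.0000 1.0000], t=(0.4664, 0.7344, 0.0000)
after S1 (triangulate): (-0.9182, 0.7604, 0.7614)
after S2 (kf_track): (-1.1020, -0.8014, -0.9928)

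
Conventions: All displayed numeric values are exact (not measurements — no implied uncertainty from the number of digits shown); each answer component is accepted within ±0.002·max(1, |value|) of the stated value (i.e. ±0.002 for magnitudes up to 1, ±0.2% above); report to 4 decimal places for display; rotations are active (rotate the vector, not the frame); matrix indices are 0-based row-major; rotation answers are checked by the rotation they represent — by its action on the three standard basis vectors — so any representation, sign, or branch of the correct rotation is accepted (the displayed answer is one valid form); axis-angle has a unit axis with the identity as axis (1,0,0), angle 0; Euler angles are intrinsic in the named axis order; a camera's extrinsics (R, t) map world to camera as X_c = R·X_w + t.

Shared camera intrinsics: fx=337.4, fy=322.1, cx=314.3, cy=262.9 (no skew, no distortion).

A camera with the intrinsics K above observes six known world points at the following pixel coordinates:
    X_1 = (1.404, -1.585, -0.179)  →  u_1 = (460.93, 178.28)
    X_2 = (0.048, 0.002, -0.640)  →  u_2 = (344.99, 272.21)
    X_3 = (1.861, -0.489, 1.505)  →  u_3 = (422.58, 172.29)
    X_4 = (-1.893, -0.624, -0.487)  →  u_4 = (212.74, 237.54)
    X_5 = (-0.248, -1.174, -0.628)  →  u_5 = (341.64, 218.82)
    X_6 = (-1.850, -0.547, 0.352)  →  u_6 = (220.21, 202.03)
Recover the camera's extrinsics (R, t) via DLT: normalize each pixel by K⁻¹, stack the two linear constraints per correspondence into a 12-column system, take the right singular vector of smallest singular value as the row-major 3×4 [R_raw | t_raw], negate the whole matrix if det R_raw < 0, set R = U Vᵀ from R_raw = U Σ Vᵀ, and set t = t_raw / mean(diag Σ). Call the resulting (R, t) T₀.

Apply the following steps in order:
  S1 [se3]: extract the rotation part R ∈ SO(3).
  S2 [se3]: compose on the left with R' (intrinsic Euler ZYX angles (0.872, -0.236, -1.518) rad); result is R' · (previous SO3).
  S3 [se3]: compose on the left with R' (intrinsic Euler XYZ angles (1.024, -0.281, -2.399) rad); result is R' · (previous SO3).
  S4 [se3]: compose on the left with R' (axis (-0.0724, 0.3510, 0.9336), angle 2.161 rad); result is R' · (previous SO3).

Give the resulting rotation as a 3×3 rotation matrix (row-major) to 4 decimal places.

source (pnp_recover): camera pose = R=[0.9840 -0.1389 -0.1114; -0.0008 0.6225 -0.7826; 0.1781 0.7702 0.6124], t=(0.3600, -0.3499, 5.6399)
after S1 (rot_of_se3): [0.9840 -0.1389 -0.1114; -0.0008 0.6225 -0.7826; 0.1781 0.7702 0.6124]
after S2 (compose_so3): [0.4778 -0.6135 -0.6287; 0.8450 0.5165 0.1382; 0.2400 -0.5973 0.7652]
after S3 (compose_so3): [0.1443 0.9355 0.3226; -0.7406 0.3183 -0.5918; -0.6563 -0.1536 0.7387]
after S4 (compose_so3): [0.4023 -0.8011 0.4432; 0.0022 0.4849 0.8746; -0.9155 -0.3509 0.1968]

rotation (matrix) = ((0.4023, -0.8011, 0.4432), (0.0022, 0.4849, 0.8746), (-0.9155, -0.3509, 0.1968))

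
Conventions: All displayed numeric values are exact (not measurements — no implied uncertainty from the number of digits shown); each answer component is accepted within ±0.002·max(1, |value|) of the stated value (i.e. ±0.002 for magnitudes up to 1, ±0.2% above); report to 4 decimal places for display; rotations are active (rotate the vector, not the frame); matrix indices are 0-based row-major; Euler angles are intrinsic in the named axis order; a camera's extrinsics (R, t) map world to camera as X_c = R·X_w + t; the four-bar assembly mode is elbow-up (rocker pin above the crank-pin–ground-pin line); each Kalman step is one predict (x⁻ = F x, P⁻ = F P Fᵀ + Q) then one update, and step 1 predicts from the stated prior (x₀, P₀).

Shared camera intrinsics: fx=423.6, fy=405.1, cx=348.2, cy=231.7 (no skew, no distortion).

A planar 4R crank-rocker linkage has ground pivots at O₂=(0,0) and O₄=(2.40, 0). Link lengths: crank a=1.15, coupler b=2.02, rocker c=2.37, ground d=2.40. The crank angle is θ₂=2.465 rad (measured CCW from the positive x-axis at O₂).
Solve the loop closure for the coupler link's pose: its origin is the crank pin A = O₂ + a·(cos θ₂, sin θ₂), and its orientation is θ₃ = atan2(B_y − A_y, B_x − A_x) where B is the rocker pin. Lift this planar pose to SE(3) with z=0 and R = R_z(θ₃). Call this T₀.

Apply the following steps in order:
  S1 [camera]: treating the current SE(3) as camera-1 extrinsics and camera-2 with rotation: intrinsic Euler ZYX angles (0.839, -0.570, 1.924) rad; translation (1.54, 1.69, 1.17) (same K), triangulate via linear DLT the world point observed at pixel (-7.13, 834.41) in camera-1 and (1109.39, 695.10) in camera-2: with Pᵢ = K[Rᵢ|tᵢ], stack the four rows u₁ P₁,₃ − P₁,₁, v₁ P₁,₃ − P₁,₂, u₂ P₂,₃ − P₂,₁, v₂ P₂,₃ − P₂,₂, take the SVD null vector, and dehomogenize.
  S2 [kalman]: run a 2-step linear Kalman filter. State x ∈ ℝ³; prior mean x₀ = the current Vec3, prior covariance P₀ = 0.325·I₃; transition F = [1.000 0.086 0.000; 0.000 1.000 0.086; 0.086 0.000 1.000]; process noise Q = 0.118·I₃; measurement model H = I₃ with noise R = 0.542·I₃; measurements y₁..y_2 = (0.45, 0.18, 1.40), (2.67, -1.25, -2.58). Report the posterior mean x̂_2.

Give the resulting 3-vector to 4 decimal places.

result = (1.2564, -0.3480, -0.3708)

source (fourbar_fk): coupler pose = R=[0.8534 -0.5212 0.0000; 0.5212 0.8534 0.0000; 0.0000 0.0000 1.0000], t=(-0.8967, 0.7201, 0.0000)
after S1 (triangulate): (0.4333, 0.1606, 0.7279)
after S2 (kf_track): (1.2564, -0.3480, -0.3708)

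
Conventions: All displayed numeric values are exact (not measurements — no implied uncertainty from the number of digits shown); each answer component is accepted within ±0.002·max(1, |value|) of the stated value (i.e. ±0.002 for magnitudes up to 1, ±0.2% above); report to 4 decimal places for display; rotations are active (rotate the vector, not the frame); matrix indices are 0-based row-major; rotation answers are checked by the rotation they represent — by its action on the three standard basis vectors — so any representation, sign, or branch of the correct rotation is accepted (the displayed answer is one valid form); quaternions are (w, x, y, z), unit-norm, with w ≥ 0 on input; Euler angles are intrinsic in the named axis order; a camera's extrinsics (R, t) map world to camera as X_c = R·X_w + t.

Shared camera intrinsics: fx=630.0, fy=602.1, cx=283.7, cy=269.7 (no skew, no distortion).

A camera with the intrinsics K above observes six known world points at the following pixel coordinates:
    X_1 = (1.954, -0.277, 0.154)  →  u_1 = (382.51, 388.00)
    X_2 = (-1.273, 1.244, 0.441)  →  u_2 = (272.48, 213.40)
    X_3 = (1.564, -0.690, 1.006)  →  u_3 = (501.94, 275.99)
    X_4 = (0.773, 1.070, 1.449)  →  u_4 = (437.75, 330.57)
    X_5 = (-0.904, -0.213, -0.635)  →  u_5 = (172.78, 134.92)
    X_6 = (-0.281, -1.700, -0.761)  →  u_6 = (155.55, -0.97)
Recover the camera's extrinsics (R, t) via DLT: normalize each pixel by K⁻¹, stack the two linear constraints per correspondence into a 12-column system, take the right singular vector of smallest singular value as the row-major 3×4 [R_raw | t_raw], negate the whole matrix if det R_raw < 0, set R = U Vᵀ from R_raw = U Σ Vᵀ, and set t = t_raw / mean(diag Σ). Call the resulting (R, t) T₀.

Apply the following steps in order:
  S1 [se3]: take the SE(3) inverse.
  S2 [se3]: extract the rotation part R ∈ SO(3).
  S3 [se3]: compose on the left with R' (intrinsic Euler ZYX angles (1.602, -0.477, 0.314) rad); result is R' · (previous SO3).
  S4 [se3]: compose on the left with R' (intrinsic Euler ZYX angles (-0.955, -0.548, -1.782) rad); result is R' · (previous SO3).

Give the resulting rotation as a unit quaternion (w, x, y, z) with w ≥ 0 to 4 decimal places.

source (pnp_recover): camera pose = R=[0.2651 -0.0800 0.9609; 0.7278 0.6703 -0.1450; -0.6325 0.7377 0.2360], t=(-0.1100, -0.4900, 5.0898)
after S1 (invert_se3): R=[0.2651 0.7278 -0.6325; -0.0800 0.6703 0.7377; 0.9609 -0.1450 0.2360], t=(3.6051, -3.4353, -1.1663)
after S2 (rot_of_se3): [0.2651 0.7278 -0.6325; -0.0800 0.6703 0.7377; 0.9609 -0.1450 0.2360]
after S3 (compose_so3): [0.3781 -0.7012 -0.6045; -0.1610 0.5932 -0.7888; 0.9117 0.3956 0.1114]
after S4 (compose_so3): [0.9518 0.0680 -0.2992; 0.2566 0.3582 0.8977; 0.1682 -0.9312 0.3235]

rotation (quat) = (0.8114, -0.5635, -0.1440, 0.0581)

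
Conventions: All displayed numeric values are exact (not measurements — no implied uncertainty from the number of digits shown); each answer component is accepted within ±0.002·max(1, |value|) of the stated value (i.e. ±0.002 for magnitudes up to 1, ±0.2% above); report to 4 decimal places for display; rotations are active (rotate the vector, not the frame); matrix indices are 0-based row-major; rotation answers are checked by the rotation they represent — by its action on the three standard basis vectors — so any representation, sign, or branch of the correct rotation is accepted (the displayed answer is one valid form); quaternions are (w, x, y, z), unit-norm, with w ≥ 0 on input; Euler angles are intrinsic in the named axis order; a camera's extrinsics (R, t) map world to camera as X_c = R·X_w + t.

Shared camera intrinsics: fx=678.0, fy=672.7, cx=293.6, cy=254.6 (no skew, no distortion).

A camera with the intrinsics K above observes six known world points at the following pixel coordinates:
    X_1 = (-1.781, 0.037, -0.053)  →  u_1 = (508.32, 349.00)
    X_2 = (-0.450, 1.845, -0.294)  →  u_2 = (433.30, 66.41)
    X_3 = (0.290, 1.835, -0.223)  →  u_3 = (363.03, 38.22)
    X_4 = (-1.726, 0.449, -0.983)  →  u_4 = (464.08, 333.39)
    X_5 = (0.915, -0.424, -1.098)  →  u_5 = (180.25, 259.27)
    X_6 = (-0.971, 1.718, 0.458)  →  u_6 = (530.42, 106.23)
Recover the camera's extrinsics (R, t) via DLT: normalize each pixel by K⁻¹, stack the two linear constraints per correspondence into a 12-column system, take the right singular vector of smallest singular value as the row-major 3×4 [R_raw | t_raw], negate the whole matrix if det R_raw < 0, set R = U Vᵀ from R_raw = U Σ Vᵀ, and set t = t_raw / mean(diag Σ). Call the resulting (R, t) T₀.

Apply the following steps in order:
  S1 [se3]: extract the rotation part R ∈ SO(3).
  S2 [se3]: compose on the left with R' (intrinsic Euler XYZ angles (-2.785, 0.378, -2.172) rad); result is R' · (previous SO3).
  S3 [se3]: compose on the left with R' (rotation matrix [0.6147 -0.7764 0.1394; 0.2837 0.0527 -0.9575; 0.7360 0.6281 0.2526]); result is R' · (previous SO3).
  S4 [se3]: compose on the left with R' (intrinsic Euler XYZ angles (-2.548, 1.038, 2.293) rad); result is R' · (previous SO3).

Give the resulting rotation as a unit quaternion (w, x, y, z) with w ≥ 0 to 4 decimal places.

source (pnp_recover): camera pose = R=[-0.7028 0.2524 0.6651; -0.4746 -0.8628 -0.1741; 0.5299 -0.4380 0.7262], t=(0.4499, -0.0800, 6.2897)
after S1 (rot_of_se3): [-0.7028 0.2524 0.6651; -0.4746 -0.8628 -0.1741; 0.5299 -0.4380 0.7262]
after S2 (compose_so3): [0.2013 -0.9556 -0.2151; -0.6236 -0.2944 0.7242; -0.7554 -0.0117 -0.6552]
after S3 (compose_so3): [0.5026 -0.3605 -0.7858; 0.7475 -0.2754 0.6044; -0.4343 -0.8912 0.1311]
after S4 (compose_so3): [-0.8278 -0.5416 0.1464; 0.4039 -0.3943 0.8255; -0.3894 0.7424 0.5452]

rotation (quat) = (0.2842, -0.0730, 0.4713, 0.8317)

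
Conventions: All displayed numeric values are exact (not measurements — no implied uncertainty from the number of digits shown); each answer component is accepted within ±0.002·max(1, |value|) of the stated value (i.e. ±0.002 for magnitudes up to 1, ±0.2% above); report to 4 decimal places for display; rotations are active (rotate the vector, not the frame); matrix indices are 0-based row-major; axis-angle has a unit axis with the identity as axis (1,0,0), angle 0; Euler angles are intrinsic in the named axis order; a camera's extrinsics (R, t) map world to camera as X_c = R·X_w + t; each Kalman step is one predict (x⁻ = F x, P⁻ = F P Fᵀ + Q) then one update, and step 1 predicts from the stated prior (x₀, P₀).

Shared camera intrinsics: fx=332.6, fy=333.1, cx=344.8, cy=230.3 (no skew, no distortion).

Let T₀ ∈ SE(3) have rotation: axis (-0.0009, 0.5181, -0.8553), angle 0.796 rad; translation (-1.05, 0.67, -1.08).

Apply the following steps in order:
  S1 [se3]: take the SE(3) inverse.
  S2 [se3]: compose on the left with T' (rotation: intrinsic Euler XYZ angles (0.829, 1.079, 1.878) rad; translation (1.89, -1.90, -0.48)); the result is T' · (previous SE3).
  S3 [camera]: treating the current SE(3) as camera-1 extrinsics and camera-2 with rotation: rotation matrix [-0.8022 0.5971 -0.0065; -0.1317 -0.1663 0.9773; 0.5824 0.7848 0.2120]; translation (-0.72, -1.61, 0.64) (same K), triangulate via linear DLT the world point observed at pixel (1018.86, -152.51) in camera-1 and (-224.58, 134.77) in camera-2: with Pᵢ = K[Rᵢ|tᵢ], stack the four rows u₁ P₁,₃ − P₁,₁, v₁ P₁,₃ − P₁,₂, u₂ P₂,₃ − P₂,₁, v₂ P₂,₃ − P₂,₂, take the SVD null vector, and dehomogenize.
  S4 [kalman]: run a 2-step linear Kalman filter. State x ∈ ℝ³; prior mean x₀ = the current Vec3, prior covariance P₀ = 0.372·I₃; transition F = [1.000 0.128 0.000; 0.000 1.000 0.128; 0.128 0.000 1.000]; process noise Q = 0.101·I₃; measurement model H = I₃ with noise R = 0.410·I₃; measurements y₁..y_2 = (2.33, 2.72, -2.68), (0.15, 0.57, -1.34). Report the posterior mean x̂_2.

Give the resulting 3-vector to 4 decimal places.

after S1 (invert_se3): R=[0.6996 -0.6113 -0.3700; 0.6110 0.7802 -0.1338; 0.3704 -0.1325 0.9194], t=(0.7446, -0.0256, 1.4706)
after S2 (compose_se3): R=[-0.0484 -0.3807 0.9234; -0.3193 -0.8701 -0.3754; 0.9464 -0.3130 -0.0794], t=(3.0916, -2.0577, 0.6377)
after S3 (triangulate): (1.5843, -0.6014, 1.3543)
after S4 (kf_track): (1.1839, 0.7850, -0.8700)

result = (1.1839, 0.7850, -0.8700)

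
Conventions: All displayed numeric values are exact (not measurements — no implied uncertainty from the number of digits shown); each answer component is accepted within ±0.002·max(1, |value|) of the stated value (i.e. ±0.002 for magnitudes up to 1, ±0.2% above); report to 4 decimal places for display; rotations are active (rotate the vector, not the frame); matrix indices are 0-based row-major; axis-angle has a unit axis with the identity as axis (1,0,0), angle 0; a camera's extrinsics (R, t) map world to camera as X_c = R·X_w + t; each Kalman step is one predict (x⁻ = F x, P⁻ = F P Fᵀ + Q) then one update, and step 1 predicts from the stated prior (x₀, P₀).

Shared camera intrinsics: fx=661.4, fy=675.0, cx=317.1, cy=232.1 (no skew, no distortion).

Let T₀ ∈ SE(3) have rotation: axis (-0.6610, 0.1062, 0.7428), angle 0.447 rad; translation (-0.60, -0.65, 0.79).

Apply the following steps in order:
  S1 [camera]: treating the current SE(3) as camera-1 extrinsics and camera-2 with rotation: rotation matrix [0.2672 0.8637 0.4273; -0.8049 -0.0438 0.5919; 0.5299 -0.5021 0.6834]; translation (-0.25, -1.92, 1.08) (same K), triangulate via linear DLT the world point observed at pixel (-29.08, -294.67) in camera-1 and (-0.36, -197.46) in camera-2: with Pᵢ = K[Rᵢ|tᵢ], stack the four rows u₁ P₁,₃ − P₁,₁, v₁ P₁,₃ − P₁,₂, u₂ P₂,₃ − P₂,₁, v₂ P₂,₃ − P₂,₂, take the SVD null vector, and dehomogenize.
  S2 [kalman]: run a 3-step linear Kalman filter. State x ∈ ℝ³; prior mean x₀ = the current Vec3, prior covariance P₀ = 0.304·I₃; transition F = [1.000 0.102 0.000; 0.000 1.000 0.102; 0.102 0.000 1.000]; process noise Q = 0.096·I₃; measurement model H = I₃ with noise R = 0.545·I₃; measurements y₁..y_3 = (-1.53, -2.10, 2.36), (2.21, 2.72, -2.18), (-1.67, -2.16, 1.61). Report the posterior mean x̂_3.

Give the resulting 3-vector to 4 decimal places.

after S1 (triangulate): (-0.5696, -0.7665, 0.6699)
after S2 (kf_track): (-0.5192, -0.5745, 0.5402)

result = (-0.5192, -0.5745, 0.5402)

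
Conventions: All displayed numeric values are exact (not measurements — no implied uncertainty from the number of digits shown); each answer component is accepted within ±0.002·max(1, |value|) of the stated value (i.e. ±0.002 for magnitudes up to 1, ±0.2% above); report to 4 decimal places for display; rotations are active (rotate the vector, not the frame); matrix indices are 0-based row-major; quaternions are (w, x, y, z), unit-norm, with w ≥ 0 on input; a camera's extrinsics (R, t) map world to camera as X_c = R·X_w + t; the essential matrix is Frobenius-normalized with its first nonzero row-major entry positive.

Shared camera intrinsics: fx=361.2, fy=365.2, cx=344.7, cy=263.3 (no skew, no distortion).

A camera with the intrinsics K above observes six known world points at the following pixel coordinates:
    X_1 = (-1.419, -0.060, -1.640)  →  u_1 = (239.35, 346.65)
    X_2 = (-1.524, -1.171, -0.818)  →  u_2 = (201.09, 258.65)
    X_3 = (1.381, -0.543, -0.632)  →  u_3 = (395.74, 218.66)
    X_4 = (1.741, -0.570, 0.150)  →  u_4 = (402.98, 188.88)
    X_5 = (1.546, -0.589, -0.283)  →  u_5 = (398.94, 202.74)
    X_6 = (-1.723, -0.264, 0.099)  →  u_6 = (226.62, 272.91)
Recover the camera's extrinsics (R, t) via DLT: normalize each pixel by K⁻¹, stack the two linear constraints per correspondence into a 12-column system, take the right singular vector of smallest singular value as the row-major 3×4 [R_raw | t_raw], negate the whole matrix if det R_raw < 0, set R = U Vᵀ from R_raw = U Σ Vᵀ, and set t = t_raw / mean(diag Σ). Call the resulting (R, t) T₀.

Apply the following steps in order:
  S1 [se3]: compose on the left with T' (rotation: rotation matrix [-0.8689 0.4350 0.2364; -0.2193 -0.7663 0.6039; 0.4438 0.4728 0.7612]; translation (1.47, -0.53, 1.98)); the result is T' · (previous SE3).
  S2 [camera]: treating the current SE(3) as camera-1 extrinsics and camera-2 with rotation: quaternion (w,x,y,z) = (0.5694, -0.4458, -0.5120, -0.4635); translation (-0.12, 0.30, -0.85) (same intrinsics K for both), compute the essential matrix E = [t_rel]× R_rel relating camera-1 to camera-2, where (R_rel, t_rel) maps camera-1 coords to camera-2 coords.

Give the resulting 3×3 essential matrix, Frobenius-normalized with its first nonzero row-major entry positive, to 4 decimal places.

matrix = [0.5384 -0.1100 -0.1384; -0.4041 0.0182 0.1359; -0.0027 -0.6306 0.3147]

source (pnp_recover): camera pose = R=[0.9382 0.3105 -0.1528; -0.3411 0.7556 -0.5591; -0.0582 0.5767 0.8149], t=(-0.4300, -0.1599, 6.5304)
after S1 (compose_se3): R=[-0.9773 0.1952 0.0822; 0.0205 -0.2989 0.9541; 0.2108 0.9341 0.2881], t=(3.3178, 3.6304, 6.6845)
after S2 (essential): [0.5384 -0.1100 -0.1384; -0.4041 0.0182 0.1359; -0.0027 -0.6306 0.3147]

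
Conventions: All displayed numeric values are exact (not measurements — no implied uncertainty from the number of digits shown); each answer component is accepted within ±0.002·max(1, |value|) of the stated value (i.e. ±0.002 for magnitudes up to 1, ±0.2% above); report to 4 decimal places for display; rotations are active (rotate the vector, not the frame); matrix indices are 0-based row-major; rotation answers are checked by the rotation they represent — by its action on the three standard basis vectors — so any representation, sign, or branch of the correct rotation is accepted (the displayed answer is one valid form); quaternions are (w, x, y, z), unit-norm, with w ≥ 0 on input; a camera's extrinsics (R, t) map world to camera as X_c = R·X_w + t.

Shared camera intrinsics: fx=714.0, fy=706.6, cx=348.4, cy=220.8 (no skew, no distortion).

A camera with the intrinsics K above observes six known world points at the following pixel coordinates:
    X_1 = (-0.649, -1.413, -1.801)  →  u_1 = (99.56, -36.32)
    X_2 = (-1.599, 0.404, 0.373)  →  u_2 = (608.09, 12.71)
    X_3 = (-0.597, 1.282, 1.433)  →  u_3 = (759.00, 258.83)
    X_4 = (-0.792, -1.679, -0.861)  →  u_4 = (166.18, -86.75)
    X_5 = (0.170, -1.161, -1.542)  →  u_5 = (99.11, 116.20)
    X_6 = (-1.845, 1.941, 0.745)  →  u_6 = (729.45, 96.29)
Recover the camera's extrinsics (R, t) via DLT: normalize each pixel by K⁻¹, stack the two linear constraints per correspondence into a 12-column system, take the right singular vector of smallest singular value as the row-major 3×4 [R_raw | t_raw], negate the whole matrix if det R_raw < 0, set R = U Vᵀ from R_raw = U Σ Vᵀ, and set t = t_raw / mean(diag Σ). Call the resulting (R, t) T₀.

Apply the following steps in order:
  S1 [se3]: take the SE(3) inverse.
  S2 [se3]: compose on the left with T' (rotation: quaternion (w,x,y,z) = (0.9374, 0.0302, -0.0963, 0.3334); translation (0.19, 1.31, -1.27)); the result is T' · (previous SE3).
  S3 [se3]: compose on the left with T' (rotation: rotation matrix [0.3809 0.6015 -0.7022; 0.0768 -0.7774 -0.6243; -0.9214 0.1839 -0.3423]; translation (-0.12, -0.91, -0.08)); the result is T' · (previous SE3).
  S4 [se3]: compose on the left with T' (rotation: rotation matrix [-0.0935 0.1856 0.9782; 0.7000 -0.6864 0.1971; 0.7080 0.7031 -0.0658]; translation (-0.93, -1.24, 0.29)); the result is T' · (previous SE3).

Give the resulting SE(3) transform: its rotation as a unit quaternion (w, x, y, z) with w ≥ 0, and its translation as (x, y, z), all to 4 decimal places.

source (pnp_recover): camera pose = R=[-0.3983 0.5630 0.7241; 0.9154 0.2939 0.2750; -0.0580 0.7724 -0.6324], t=(0.4000, 0.0000, 4.0500)
after S1 (invert_se3): R=[-0.3983 0.9154 -0.0580; 0.5630 0.2939 0.7724; 0.7241 0.2750 -0.6324], t=(0.3943, -3.3536, 2.2717)
after S2 (compose_se3): R=[-0.7737 0.4654 -0.4299; 0.1027 0.7616 0.6398; 0.6252 0.4509 -0.6371], t=(2.2405, -1.3223, 1.0600)
after S3 (compose_se3): R=[-0.6719 0.3188 0.6685; -0.5295 -0.8378 -0.1327; 0.5178 -0.4431 0.7318], t=(-0.8063, -0.3718, -2.7504)
after S4 (compose_se3): R=[0.4710 -0.6188 0.6287; -0.0048 0.7109 0.7032; -0.8821 -0.3342 0.3319], t=(-3.6140, -2.0914, -0.3614)

rotation (quat) = (0.7927, -0.3272, 0.4765, 0.1936), translation = (-3.6140, -2.0914, -0.3614)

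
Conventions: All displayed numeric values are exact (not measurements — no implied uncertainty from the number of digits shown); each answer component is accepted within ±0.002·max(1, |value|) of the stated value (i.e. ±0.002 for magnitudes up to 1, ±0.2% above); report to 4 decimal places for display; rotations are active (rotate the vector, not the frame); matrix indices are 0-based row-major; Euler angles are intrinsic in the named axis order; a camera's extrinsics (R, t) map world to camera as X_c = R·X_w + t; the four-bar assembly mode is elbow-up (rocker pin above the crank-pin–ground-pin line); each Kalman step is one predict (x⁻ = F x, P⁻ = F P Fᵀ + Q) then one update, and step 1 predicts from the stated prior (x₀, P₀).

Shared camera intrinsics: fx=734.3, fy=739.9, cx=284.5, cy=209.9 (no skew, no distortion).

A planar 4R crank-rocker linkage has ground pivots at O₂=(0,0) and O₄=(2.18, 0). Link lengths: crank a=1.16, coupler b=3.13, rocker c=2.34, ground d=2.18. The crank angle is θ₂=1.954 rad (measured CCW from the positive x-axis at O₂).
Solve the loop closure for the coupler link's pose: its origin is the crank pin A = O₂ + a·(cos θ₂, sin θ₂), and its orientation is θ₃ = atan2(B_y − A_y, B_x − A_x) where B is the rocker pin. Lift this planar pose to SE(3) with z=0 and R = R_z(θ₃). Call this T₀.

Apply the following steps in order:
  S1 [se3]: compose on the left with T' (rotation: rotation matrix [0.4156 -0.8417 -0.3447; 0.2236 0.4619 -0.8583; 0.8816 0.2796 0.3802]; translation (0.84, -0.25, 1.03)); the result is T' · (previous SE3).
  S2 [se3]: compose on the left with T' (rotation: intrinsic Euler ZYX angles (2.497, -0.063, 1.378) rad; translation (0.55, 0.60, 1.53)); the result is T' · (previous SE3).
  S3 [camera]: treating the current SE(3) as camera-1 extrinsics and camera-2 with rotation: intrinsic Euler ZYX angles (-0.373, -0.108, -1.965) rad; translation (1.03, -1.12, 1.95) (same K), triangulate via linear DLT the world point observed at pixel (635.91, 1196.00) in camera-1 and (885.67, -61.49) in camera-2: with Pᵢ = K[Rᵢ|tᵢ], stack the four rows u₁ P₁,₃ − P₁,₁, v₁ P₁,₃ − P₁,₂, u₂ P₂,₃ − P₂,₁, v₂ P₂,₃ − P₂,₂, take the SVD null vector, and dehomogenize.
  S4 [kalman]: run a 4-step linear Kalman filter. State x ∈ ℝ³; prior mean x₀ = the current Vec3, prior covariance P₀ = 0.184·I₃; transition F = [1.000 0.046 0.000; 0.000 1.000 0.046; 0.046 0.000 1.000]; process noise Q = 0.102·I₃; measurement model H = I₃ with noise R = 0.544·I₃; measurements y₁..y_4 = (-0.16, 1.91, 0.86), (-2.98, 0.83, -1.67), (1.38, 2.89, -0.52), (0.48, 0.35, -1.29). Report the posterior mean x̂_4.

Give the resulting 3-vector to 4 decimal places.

source (fourbar_fk): coupler pose = R=[0.9168 -0.3994 0.0000; 0.3994 0.9168 0.0000; 0.0000 0.0000 1.0000], t=(-0.4337, 1.0759, 0.0000)
after S1 (compose_se3): R=[0.0448 -0.9376 -0.3447; 0.3895 0.3341 -0.8583; 0.9199 -0.0958 0.3802], t=(-0.2458, 0.1500, 0.9485)
after S2 (compose_se3): R=[0.4900 0.6686 0.5593; 0.6678 -0.7003 0.2521; 0.5603 0.2500 -0.7897], t=(1.3047, 1.1613, 1.8428)
after S3 (triangulate): (1.9556, -1.4694, -0.0534)
after S4 (kf_track): (0.4013, 0.7755, -0.6905)

result = (0.4013, 0.7755, -0.6905)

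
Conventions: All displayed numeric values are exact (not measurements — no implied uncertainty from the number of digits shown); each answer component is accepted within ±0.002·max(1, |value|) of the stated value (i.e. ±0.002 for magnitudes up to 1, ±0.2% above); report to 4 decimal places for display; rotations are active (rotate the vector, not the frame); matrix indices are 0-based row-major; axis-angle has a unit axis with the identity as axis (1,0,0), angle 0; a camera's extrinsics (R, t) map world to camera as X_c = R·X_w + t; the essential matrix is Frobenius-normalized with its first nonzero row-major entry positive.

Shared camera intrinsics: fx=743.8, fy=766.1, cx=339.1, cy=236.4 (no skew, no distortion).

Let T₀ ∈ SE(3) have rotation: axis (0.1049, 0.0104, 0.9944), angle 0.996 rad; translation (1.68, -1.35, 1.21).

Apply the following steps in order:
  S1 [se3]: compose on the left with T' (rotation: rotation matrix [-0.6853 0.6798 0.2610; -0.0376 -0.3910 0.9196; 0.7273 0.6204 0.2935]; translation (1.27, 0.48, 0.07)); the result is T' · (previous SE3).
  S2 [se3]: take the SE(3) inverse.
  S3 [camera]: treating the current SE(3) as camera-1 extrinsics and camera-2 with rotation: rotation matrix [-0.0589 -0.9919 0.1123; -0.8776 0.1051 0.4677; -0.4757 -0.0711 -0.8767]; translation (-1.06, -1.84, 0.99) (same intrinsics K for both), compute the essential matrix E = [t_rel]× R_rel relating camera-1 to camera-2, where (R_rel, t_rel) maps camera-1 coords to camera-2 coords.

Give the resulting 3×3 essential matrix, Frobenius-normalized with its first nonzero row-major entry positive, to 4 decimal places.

after S1 (compose_se3): R=[0.2019 0.9655 0.1645; -0.3114 -0.0959 0.9454; 0.9286 -0.2421 0.2813], t=(-0.4833, 2.0574, 0.8094)
after S2 (invert_se3): R=[0.2019 -0.3114 0.9286; 0.9655 -0.0959 -0.2421; 0.1645 0.9454 0.2813], t=(-0.0134, 0.8599, -2.0933)
after S3 (essential): [0.1470 0.1251 0.0659; -0.5680 -0.1618 -0.3412; -0.0771 0.6592 -0.2294]

matrix = [0.1470 0.1251 0.0659; -0.5680 -0.1618 -0.3412; -0.0771 0.6592 -0.2294]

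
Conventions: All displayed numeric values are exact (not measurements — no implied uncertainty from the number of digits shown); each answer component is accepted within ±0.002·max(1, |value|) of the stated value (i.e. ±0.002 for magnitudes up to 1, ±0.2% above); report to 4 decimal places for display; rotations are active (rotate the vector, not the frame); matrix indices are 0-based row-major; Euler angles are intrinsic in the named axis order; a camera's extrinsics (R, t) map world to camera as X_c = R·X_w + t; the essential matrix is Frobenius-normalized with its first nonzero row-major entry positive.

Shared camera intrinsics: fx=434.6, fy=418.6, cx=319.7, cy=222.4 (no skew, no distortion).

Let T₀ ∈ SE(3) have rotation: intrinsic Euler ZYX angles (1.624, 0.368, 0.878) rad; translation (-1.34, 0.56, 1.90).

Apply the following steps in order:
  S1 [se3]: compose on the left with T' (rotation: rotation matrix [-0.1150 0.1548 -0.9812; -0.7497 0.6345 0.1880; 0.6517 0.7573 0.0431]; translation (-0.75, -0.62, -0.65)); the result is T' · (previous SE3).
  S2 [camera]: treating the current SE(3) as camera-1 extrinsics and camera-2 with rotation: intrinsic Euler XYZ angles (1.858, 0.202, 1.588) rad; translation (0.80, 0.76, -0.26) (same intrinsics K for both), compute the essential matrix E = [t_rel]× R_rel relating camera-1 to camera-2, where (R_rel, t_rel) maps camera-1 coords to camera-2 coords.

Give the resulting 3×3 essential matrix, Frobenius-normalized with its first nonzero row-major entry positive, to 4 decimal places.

matrix = [0.0410 0.1516 0.3154; -0.3203 -0.5451 -0.1895; 0.2296 0.1854 -0.5942]

after S1 (compose_se3): R=[0.5029 -0.5919 -0.6299; 0.5607 0.7780 -0.2833; 0.6577 -0.2107 0.7232], t=(-2.3735, 1.0971, -1.0173)
after S2 (essential): [0.0410 0.1516 0.3154; -0.3203 -0.5451 -0.1895; 0.2296 0.1854 -0.5942]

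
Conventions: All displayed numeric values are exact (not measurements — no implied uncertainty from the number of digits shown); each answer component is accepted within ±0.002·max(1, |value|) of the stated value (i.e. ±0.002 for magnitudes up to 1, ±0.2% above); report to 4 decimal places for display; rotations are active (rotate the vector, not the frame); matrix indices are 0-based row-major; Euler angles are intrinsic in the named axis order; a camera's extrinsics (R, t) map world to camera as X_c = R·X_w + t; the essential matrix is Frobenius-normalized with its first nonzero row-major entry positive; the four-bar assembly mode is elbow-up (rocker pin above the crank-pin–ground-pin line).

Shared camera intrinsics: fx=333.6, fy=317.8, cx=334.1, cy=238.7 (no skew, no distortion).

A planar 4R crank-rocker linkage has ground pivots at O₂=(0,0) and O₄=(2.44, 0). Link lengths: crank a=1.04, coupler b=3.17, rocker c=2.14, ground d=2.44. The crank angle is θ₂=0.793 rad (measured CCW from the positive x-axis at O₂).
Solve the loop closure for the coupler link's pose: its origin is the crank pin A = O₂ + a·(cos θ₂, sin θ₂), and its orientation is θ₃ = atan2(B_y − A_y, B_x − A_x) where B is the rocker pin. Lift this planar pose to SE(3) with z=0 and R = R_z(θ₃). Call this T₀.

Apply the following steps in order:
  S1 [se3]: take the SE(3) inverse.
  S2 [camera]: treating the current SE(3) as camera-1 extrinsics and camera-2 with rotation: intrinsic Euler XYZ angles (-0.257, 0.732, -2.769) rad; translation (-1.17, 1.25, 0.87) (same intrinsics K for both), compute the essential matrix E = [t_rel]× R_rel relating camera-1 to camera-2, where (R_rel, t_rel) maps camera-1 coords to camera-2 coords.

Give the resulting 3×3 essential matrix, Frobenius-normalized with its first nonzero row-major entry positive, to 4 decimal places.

matrix = [0.3141 0.3797 0.0082; 0.0615 0.1159 0.6814; 0.3185 0.3732 -0.1867]

source (fourbar_fk): coupler pose = R=[0.9543 -0.2989 0.0000; 0.2989 0.9543 0.0000; 0.0000 0.0000 1.0000], t=(0.7298, 0.7410, 0.0000)
after S1 (invert_se3): R=[0.9543 0.2989 0.0000; -0.2989 0.9543 0.0000; 0.0000 0.0000 1.0000], t=(-0.9179, -0.4890, 0.0000)
after S2 (essential): [0.3141 0.3797 0.0082; 0.0615 0.1159 0.6814; 0.3185 0.3732 -0.1867]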